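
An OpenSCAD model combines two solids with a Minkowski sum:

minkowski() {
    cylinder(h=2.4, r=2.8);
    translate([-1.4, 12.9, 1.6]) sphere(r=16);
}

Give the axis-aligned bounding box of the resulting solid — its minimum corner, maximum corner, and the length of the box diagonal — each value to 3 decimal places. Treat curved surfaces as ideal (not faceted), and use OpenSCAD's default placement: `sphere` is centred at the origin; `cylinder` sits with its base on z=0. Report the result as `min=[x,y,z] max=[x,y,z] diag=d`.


min=[-20.200,-5.900,-14.400] max=[17.400,31.700,20.000] diag=63.332

A = translate([-1.4, 12.9, 1.6]) sphere(r=16) → bbox [-17.4,-3.1,-14.4] .. [14.6,28.9,17.6]
B = cylinder(h=2.4, r=2.8) → bbox [-2.8,-2.8,0] .. [2.8,2.8,2.4]
lo = A.lo+B.lo = [-17.4-2.8, -3.1-2.8, -14.4+0] = [-20.200,-5.900,-14.400]
hi = A.hi+B.hi = [14.6+2.8, 28.9+2.8, 17.6+2.4] = [17.400,31.700,20.000]
diag = √(37.6²+37.6²+34.4²) = √4010.88 = 63.332


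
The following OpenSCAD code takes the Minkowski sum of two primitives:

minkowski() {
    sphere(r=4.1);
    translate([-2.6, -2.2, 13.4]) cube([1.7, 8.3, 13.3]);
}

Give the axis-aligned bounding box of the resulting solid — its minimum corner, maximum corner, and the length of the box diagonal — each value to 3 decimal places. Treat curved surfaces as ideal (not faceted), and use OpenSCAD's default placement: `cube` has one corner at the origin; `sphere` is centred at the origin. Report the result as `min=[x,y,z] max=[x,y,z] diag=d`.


A = translate([-2.6, -2.2, 13.4]) cube([1.7, 8.3, 13.3]) → bbox [-2.6,-2.2,13.4] .. [-0.9,6.1,26.7]
B = sphere(r=4.1) → bbox [-4.1,-4.1,-4.1] .. [4.1,4.1,4.1]
lo = A.lo+B.lo = [-2.6-4.1, -2.2-4.1, 13.4-4.1] = [-6.700,-6.300,9.300]
hi = A.hi+B.hi = [-0.9+4.1, 6.1+4.1, 26.7+4.1] = [3.200,10.200,30.800]
diag = √(9.9²+16.5²+21.5²) = √832.51 = 28.853

min=[-6.700,-6.300,9.300] max=[3.200,10.200,30.800] diag=28.853


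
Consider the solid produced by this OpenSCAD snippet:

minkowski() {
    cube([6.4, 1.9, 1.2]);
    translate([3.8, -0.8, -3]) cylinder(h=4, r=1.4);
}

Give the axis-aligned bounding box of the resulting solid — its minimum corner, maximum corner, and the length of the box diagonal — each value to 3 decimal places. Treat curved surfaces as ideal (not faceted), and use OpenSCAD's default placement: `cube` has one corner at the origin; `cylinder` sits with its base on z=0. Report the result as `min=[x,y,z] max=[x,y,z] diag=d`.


A = translate([3.8, -0.8, -3]) cylinder(h=4, r=1.4) → bbox [2.4,-2.2,-3] .. [5.2,0.6,1]
B = cube([6.4, 1.9, 1.2]) → bbox [0,0,0] .. [6.4,1.9,1.2]
lo = A.lo+B.lo = [2.4+0, -2.2+0, -3+0] = [2.400,-2.200,-3.000]
hi = A.hi+B.hi = [5.2+6.4, 0.6+1.9, 1+1.2] = [11.600,2.500,2.200]
diag = √(9.2²+4.7²+5.2²) = √133.77 = 11.566

min=[2.400,-2.200,-3.000] max=[11.600,2.500,2.200] diag=11.566


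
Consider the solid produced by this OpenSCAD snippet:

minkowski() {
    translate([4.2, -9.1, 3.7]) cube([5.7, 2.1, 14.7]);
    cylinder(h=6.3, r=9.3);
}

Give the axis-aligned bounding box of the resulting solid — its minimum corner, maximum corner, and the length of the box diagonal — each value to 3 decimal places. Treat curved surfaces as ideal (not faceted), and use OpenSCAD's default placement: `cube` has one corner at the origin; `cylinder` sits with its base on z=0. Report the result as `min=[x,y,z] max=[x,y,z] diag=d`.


A = translate([4.2, -9.1, 3.7]) cube([5.7, 2.1, 14.7]) → bbox [4.2,-9.1,3.7] .. [9.9,-7,18.4]
B = cylinder(h=6.3, r=9.3) → bbox [-9.3,-9.3,0] .. [9.3,9.3,6.3]
lo = A.lo+B.lo = [4.2-9.3, -9.1-9.3, 3.7+0] = [-5.100,-18.400,3.700]
hi = A.hi+B.hi = [9.9+9.3, -7+9.3, 18.4+6.3] = [19.200,2.300,24.700]
diag = √(24.3²+20.7²+21²) = √1459.98 = 38.210

min=[-5.100,-18.400,3.700] max=[19.200,2.300,24.700] diag=38.210


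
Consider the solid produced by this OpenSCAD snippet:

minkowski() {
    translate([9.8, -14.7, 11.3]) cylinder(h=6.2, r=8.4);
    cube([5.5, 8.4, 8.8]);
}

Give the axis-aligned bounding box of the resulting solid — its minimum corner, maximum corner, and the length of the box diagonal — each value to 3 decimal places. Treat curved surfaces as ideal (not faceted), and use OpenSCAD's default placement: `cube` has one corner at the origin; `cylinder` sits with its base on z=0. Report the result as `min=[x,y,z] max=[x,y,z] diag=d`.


A = translate([9.8, -14.7, 11.3]) cylinder(h=6.2, r=8.4) → bbox [1.4,-23.1,11.3] .. [18.2,-6.3,17.5]
B = cube([5.5, 8.4, 8.8]) → bbox [0,0,0] .. [5.5,8.4,8.8]
lo = A.lo+B.lo = [1.4+0, -23.1+0, 11.3+0] = [1.400,-23.100,11.300]
hi = A.hi+B.hi = [18.2+5.5, -6.3+8.4, 17.5+8.8] = [23.700,2.100,26.300]
diag = √(22.3²+25.2²+15²) = √1357.33 = 36.842

min=[1.400,-23.100,11.300] max=[23.700,2.100,26.300] diag=36.842


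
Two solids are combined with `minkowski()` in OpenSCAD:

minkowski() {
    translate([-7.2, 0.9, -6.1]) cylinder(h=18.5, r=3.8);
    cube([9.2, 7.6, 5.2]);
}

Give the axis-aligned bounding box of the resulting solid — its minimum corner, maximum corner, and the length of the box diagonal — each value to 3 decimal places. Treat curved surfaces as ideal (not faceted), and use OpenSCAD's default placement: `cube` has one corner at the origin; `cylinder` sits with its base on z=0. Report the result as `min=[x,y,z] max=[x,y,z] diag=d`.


min=[-11.000,-2.900,-6.100] max=[5.800,12.300,17.600] diag=32.787

A = translate([-7.2, 0.9, -6.1]) cylinder(h=18.5, r=3.8) → bbox [-11,-2.9,-6.1] .. [-3.4,4.7,12.4]
B = cube([9.2, 7.6, 5.2]) → bbox [0,0,0] .. [9.2,7.6,5.2]
lo = A.lo+B.lo = [-11+0, -2.9+0, -6.1+0] = [-11.000,-2.900,-6.100]
hi = A.hi+B.hi = [-3.4+9.2, 4.7+7.6, 12.4+5.2] = [5.800,12.300,17.600]
diag = √(16.8²+15.2²+23.7²) = √1074.97 = 32.787


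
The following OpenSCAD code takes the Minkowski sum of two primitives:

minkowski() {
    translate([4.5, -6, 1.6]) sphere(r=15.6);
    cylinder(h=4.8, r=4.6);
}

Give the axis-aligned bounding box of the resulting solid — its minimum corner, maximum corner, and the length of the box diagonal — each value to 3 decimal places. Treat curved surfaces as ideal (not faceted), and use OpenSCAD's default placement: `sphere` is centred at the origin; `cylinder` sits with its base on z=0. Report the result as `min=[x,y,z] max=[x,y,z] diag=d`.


min=[-15.700,-26.200,-14.000] max=[24.700,14.200,22.000] diag=67.530

A = translate([4.5, -6, 1.6]) sphere(r=15.6) → bbox [-11.1,-21.6,-14] .. [20.1,9.6,17.2]
B = cylinder(h=4.8, r=4.6) → bbox [-4.6,-4.6,0] .. [4.6,4.6,4.8]
lo = A.lo+B.lo = [-11.1-4.6, -21.6-4.6, -14+0] = [-15.700,-26.200,-14.000]
hi = A.hi+B.hi = [20.1+4.6, 9.6+4.6, 17.2+4.8] = [24.700,14.200,22.000]
diag = √(40.4²+40.4²+36²) = √4560.32 = 67.530


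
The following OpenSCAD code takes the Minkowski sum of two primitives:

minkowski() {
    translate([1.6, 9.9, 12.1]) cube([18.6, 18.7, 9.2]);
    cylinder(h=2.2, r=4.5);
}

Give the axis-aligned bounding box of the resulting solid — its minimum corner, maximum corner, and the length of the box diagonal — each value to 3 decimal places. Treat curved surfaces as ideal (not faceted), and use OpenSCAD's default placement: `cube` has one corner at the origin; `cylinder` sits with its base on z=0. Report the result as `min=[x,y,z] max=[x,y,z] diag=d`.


A = translate([1.6, 9.9, 12.1]) cube([18.6, 18.7, 9.2]) → bbox [1.6,9.9,12.1] .. [20.2,28.6,21.3]
B = cylinder(h=2.2, r=4.5) → bbox [-4.5,-4.5,0] .. [4.5,4.5,2.2]
lo = A.lo+B.lo = [1.6-4.5, 9.9-4.5, 12.1+0] = [-2.900,5.400,12.100]
hi = A.hi+B.hi = [20.2+4.5, 28.6+4.5, 21.3+2.2] = [24.700,33.100,23.500]
diag = √(27.6²+27.7²+11.4²) = √1659.01 = 40.731

min=[-2.900,5.400,12.100] max=[24.700,33.100,23.500] diag=40.731


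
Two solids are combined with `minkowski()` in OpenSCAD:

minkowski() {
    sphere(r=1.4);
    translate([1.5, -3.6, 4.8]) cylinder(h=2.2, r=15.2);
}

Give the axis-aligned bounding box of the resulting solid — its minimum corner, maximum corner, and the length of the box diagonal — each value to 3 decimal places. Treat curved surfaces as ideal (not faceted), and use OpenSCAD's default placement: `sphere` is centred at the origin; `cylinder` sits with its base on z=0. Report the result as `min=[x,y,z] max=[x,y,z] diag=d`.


A = translate([1.5, -3.6, 4.8]) cylinder(h=2.2, r=15.2) → bbox [-13.7,-18.8,4.8] .. [16.7,11.6,7]
B = sphere(r=1.4) → bbox [-1.4,-1.4,-1.4] .. [1.4,1.4,1.4]
lo = A.lo+B.lo = [-13.7-1.4, -18.8-1.4, 4.8-1.4] = [-15.100,-20.200,3.400]
hi = A.hi+B.hi = [16.7+1.4, 11.6+1.4, 7+1.4] = [18.100,13.000,8.400]
diag = √(33.2²+33.2²+5²) = √2229.48 = 47.217

min=[-15.100,-20.200,3.400] max=[18.100,13.000,8.400] diag=47.217


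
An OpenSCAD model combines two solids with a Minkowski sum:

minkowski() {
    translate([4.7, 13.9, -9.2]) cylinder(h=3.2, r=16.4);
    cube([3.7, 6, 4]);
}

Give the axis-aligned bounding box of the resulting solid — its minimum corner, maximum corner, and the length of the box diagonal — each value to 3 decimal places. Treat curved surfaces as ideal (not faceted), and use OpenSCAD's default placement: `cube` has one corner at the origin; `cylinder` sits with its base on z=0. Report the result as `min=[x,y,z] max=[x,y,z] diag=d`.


A = translate([4.7, 13.9, -9.2]) cylinder(h=3.2, r=16.4) → bbox [-11.7,-2.5,-9.2] .. [21.1,30.3,-6]
B = cube([3.7, 6, 4]) → bbox [0,0,0] .. [3.7,6,4]
lo = A.lo+B.lo = [-11.7+0, -2.5+0, -9.2+0] = [-11.700,-2.500,-9.200]
hi = A.hi+B.hi = [21.1+3.7, 30.3+6, -6+4] = [24.800,36.300,-2.000]
diag = √(36.5²+38.8²+7.2²) = √2889.53 = 53.754

min=[-11.700,-2.500,-9.200] max=[24.800,36.300,-2.000] diag=53.754


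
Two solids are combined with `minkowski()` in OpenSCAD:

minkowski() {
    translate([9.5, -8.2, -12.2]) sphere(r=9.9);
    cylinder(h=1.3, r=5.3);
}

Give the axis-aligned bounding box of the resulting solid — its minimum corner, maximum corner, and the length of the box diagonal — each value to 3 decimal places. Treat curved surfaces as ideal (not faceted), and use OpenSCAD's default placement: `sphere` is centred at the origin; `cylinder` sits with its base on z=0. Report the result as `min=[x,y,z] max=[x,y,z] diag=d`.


A = translate([9.5, -8.2, -12.2]) sphere(r=9.9) → bbox [-0.4,-18.1,-22.1] .. [19.4,1.7,-2.3]
B = cylinder(h=1.3, r=5.3) → bbox [-5.3,-5.3,0] .. [5.3,5.3,1.3]
lo = A.lo+B.lo = [-0.4-5.3, -18.1-5.3, -22.1+0] = [-5.700,-23.400,-22.100]
hi = A.hi+B.hi = [19.4+5.3, 1.7+5.3, -2.3+1.3] = [24.700,7.000,-1.000]
diag = √(30.4²+30.4²+21.1²) = √2293.53 = 47.891

min=[-5.700,-23.400,-22.100] max=[24.700,7.000,-1.000] diag=47.891


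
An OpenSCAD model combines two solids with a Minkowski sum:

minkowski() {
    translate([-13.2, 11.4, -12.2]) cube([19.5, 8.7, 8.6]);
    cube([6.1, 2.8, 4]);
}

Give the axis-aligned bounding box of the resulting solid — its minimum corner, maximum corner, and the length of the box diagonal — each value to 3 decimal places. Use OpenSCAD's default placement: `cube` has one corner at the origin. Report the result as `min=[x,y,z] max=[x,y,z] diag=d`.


A = translate([-13.2, 11.4, -12.2]) cube([19.5, 8.7, 8.6]) → bbox [-13.2,11.4,-12.2] .. [6.3,20.1,-3.6]
B = cube([6.1, 2.8, 4]) → bbox [0,0,0] .. [6.1,2.8,4]
lo = A.lo+B.lo = [-13.2+0, 11.4+0, -12.2+0] = [-13.200,11.400,-12.200]
hi = A.hi+B.hi = [6.3+6.1, 20.1+2.8, -3.6+4] = [12.400,22.900,0.400]
diag = √(25.6²+11.5²+12.6²) = √946.37 = 30.763

min=[-13.200,11.400,-12.200] max=[12.400,22.900,0.400] diag=30.763


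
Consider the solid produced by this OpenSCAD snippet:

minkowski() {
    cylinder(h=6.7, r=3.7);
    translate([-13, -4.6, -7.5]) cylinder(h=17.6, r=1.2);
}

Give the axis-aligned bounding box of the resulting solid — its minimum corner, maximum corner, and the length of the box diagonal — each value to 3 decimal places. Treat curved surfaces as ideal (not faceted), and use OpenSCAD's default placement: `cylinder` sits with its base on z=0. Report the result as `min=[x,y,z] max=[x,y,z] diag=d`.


min=[-17.900,-9.500,-7.500] max=[-8.100,0.300,16.800] diag=27.974

A = translate([-13, -4.6, -7.5]) cylinder(h=17.6, r=1.2) → bbox [-14.2,-5.8,-7.5] .. [-11.8,-3.4,10.1]
B = cylinder(h=6.7, r=3.7) → bbox [-3.7,-3.7,0] .. [3.7,3.7,6.7]
lo = A.lo+B.lo = [-14.2-3.7, -5.8-3.7, -7.5+0] = [-17.900,-9.500,-7.500]
hi = A.hi+B.hi = [-11.8+3.7, -3.4+3.7, 10.1+6.7] = [-8.100,0.300,16.800]
diag = √(9.8²+9.8²+24.3²) = √782.57 = 27.974


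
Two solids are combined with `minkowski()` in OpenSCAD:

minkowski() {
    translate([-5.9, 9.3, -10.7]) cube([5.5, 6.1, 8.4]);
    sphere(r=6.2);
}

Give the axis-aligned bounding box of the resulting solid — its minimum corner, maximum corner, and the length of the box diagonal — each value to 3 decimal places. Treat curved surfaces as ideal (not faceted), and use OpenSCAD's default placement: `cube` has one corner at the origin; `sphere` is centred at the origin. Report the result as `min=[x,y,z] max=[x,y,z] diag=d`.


min=[-12.100,3.100,-16.900] max=[5.800,21.600,3.900] diag=33.095

A = translate([-5.9, 9.3, -10.7]) cube([5.5, 6.1, 8.4]) → bbox [-5.9,9.3,-10.7] .. [-0.4,15.4,-2.3]
B = sphere(r=6.2) → bbox [-6.2,-6.2,-6.2] .. [6.2,6.2,6.2]
lo = A.lo+B.lo = [-5.9-6.2, 9.3-6.2, -10.7-6.2] = [-12.100,3.100,-16.900]
hi = A.hi+B.hi = [-0.4+6.2, 15.4+6.2, -2.3+6.2] = [5.800,21.600,3.900]
diag = √(17.9²+18.5²+20.8²) = √1095.3 = 33.095


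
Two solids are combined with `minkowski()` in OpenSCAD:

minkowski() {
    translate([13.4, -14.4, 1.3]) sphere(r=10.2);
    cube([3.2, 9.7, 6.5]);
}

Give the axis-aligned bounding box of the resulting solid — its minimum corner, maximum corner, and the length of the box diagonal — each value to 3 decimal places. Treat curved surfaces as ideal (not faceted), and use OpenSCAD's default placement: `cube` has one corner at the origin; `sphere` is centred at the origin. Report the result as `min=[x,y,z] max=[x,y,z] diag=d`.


A = translate([13.4, -14.4, 1.3]) sphere(r=10.2) → bbox [3.2,-24.6,-8.9] .. [23.6,-4.2,11.5]
B = cube([3.2, 9.7, 6.5]) → bbox [0,0,0] .. [3.2,9.7,6.5]
lo = A.lo+B.lo = [3.2+0, -24.6+0, -8.9+0] = [3.200,-24.600,-8.900]
hi = A.hi+B.hi = [23.6+3.2, -4.2+9.7, 11.5+6.5] = [26.800,5.500,18.000]
diag = √(23.6²+30.1²+26.9²) = √2186.58 = 46.761

min=[3.200,-24.600,-8.900] max=[26.800,5.500,18.000] diag=46.761


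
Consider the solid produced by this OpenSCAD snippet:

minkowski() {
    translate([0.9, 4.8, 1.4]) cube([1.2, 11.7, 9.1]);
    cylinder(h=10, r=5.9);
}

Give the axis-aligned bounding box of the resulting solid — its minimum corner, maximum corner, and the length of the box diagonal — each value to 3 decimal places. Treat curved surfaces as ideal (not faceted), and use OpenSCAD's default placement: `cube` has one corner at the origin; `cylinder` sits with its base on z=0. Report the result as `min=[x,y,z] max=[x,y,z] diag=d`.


A = translate([0.9, 4.8, 1.4]) cube([1.2, 11.7, 9.1]) → bbox [0.9,4.8,1.4] .. [2.1,16.5,10.5]
B = cylinder(h=10, r=5.9) → bbox [-5.9,-5.9,0] .. [5.9,5.9,10]
lo = A.lo+B.lo = [0.9-5.9, 4.8-5.9, 1.4+0] = [-5.000,-1.100,1.400]
hi = A.hi+B.hi = [2.1+5.9, 16.5+5.9, 10.5+10] = [8.000,22.400,20.500]
diag = √(13²+23.5²+19.1²) = √1086.06 = 32.955

min=[-5.000,-1.100,1.400] max=[8.000,22.400,20.500] diag=32.955


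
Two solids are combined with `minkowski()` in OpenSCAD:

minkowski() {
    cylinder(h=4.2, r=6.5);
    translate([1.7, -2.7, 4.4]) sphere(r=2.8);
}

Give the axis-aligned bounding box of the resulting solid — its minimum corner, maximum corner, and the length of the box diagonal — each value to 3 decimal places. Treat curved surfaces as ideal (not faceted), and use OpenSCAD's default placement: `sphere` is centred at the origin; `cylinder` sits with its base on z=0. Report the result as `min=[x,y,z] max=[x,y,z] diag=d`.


min=[-7.600,-12.000,1.600] max=[11.000,6.600,11.400] diag=28.071

A = translate([1.7, -2.7, 4.4]) sphere(r=2.8) → bbox [-1.1,-5.5,1.6] .. [4.5,0.1,7.2]
B = cylinder(h=4.2, r=6.5) → bbox [-6.5,-6.5,0] .. [6.5,6.5,4.2]
lo = A.lo+B.lo = [-1.1-6.5, -5.5-6.5, 1.6+0] = [-7.600,-12.000,1.600]
hi = A.hi+B.hi = [4.5+6.5, 0.1+6.5, 7.2+4.2] = [11.000,6.600,11.400]
diag = √(18.6²+18.6²+9.8²) = √787.96 = 28.071


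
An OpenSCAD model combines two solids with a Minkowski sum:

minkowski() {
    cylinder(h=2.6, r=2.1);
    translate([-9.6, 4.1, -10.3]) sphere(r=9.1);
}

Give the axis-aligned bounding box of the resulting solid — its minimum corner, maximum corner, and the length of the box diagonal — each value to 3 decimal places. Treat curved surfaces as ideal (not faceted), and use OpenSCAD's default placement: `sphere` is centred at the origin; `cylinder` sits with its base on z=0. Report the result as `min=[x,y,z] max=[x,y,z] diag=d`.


min=[-20.800,-7.100,-19.400] max=[1.600,15.300,1.400] diag=37.897

A = translate([-9.6, 4.1, -10.3]) sphere(r=9.1) → bbox [-18.7,-5,-19.4] .. [-0.5,13.2,-1.2]
B = cylinder(h=2.6, r=2.1) → bbox [-2.1,-2.1,0] .. [2.1,2.1,2.6]
lo = A.lo+B.lo = [-18.7-2.1, -5-2.1, -19.4+0] = [-20.800,-7.100,-19.400]
hi = A.hi+B.hi = [-0.5+2.1, 13.2+2.1, -1.2+2.6] = [1.600,15.300,1.400]
diag = √(22.4²+22.4²+20.8²) = √1436.16 = 37.897


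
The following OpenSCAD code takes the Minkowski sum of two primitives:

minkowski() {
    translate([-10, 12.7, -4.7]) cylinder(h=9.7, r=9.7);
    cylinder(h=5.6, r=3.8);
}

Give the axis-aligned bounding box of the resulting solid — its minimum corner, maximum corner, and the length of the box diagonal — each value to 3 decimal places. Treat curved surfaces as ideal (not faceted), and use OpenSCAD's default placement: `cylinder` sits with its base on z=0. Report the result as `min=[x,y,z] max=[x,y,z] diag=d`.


A = translate([-10, 12.7, -4.7]) cylinder(h=9.7, r=9.7) → bbox [-19.7,3,-4.7] .. [-0.3,22.4,5]
B = cylinder(h=5.6, r=3.8) → bbox [-3.8,-3.8,0] .. [3.8,3.8,5.6]
lo = A.lo+B.lo = [-19.7-3.8, 3-3.8, -4.7+0] = [-23.500,-0.800,-4.700]
hi = A.hi+B.hi = [-0.3+3.8, 22.4+3.8, 5+5.6] = [3.500,26.200,10.600]
diag = √(27²+27²+15.3²) = √1692.09 = 41.135

min=[-23.500,-0.800,-4.700] max=[3.500,26.200,10.600] diag=41.135


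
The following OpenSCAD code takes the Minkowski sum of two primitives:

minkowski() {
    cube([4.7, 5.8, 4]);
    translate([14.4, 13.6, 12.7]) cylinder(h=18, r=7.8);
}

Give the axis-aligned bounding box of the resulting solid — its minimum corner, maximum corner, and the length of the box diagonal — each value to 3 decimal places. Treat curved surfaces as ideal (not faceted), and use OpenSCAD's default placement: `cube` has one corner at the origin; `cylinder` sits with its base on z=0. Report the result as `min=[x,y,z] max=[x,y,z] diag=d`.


A = translate([14.4, 13.6, 12.7]) cylinder(h=18, r=7.8) → bbox [6.6,5.8,12.7] .. [22.2,21.4,30.7]
B = cube([4.7, 5.8, 4]) → bbox [0,0,0] .. [4.7,5.8,4]
lo = A.lo+B.lo = [6.6+0, 5.8+0, 12.7+0] = [6.600,5.800,12.700]
hi = A.hi+B.hi = [22.2+4.7, 21.4+5.8, 30.7+4] = [26.900,27.200,34.700]
diag = √(20.3²+21.4²+22²) = √1354.05 = 36.797

min=[6.600,5.800,12.700] max=[26.900,27.200,34.700] diag=36.797


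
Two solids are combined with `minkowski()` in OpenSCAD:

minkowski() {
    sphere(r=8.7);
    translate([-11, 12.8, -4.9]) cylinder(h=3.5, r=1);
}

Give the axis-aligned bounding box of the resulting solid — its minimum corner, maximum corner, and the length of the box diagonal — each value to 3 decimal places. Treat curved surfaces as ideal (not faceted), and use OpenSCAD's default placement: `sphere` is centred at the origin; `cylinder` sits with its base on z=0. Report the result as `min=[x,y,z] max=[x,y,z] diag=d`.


A = translate([-11, 12.8, -4.9]) cylinder(h=3.5, r=1) → bbox [-12,11.8,-4.9] .. [-10,13.8,-1.4]
B = sphere(r=8.7) → bbox [-8.7,-8.7,-8.7] .. [8.7,8.7,8.7]
lo = A.lo+B.lo = [-12-8.7, 11.8-8.7, -4.9-8.7] = [-20.700,3.100,-13.600]
hi = A.hi+B.hi = [-10+8.7, 13.8+8.7, -1.4+8.7] = [-1.300,22.500,7.300]
diag = √(19.4²+19.4²+20.9²) = √1189.53 = 34.490

min=[-20.700,3.100,-13.600] max=[-1.300,22.500,7.300] diag=34.490


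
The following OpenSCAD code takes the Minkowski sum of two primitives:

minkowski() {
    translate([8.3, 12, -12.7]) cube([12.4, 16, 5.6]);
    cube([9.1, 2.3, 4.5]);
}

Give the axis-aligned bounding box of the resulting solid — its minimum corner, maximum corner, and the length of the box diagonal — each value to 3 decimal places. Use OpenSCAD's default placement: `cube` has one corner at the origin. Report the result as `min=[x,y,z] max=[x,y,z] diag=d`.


min=[8.300,12.000,-12.700] max=[29.800,30.300,-2.600] diag=29.986

A = translate([8.3, 12, -12.7]) cube([12.4, 16, 5.6]) → bbox [8.3,12,-12.7] .. [20.7,28,-7.1]
B = cube([9.1, 2.3, 4.5]) → bbox [0,0,0] .. [9.1,2.3,4.5]
lo = A.lo+B.lo = [8.3+0, 12+0, -12.7+0] = [8.300,12.000,-12.700]
hi = A.hi+B.hi = [20.7+9.1, 28+2.3, -7.1+4.5] = [29.800,30.300,-2.600]
diag = √(21.5²+18.3²+10.1²) = √899.15 = 29.986


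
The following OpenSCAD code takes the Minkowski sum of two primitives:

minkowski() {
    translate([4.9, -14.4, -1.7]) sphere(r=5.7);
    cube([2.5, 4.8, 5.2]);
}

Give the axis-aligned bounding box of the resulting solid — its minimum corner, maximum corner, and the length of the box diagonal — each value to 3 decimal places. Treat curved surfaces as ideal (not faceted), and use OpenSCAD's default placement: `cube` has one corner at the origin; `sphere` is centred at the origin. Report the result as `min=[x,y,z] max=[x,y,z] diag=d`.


A = translate([4.9, -14.4, -1.7]) sphere(r=5.7) → bbox [-0.8,-20.1,-7.4] .. [10.6,-8.7,4]
B = cube([2.5, 4.8, 5.2]) → bbox [0,0,0] .. [2.5,4.8,5.2]
lo = A.lo+B.lo = [-0.8+0, -20.1+0, -7.4+0] = [-0.800,-20.100,-7.400]
hi = A.hi+B.hi = [10.6+2.5, -8.7+4.8, 4+5.2] = [13.100,-3.900,9.200]
diag = √(13.9²+16.2²+16.6²) = √731.21 = 27.041

min=[-0.800,-20.100,-7.400] max=[13.100,-3.900,9.200] diag=27.041


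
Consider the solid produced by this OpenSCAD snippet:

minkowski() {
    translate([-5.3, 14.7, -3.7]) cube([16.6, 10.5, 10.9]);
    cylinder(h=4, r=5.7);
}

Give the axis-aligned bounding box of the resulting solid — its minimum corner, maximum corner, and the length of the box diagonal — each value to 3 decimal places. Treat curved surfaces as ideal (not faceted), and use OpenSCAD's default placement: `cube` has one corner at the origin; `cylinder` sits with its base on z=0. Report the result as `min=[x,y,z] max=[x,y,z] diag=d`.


A = translate([-5.3, 14.7, -3.7]) cube([16.6, 10.5, 10.9]) → bbox [-5.3,14.7,-3.7] .. [11.3,25.2,7.2]
B = cylinder(h=4, r=5.7) → bbox [-5.7,-5.7,0] .. [5.7,5.7,4]
lo = A.lo+B.lo = [-5.3-5.7, 14.7-5.7, -3.7+0] = [-11.000,9.000,-3.700]
hi = A.hi+B.hi = [11.3+5.7, 25.2+5.7, 7.2+4] = [17.000,30.900,11.200]
diag = √(28²+21.9²+14.9²) = √1485.62 = 38.544

min=[-11.000,9.000,-3.700] max=[17.000,30.900,11.200] diag=38.544


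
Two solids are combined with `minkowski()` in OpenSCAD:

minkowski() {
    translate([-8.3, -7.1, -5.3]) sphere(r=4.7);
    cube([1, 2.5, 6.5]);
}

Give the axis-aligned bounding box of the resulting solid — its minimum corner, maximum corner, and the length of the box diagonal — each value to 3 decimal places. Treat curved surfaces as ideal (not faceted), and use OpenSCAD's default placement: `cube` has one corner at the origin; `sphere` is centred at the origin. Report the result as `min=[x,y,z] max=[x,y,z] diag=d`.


A = translate([-8.3, -7.1, -5.3]) sphere(r=4.7) → bbox [-13,-11.8,-10] .. [-3.6,-2.4,-0.6]
B = cube([1, 2.5, 6.5]) → bbox [0,0,0] .. [1,2.5,6.5]
lo = A.lo+B.lo = [-13+0, -11.8+0, -10+0] = [-13.000,-11.800,-10.000]
hi = A.hi+B.hi = [-3.6+1, -2.4+2.5, -0.6+6.5] = [-2.600,0.100,5.900]
diag = √(10.4²+11.9²+15.9²) = √502.58 = 22.418

min=[-13.000,-11.800,-10.000] max=[-2.600,0.100,5.900] diag=22.418


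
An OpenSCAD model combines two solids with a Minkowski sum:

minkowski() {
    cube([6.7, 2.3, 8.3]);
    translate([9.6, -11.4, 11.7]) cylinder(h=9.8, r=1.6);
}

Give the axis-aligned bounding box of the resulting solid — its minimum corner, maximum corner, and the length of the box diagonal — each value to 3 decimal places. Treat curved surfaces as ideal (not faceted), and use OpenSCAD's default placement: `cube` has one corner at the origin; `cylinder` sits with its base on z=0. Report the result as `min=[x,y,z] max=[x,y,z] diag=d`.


min=[8.000,-13.000,11.700] max=[17.900,-7.500,29.800] diag=21.351

A = translate([9.6, -11.4, 11.7]) cylinder(h=9.8, r=1.6) → bbox [8,-13,11.7] .. [11.2,-9.8,21.5]
B = cube([6.7, 2.3, 8.3]) → bbox [0,0,0] .. [6.7,2.3,8.3]
lo = A.lo+B.lo = [8+0, -13+0, 11.7+0] = [8.000,-13.000,11.700]
hi = A.hi+B.hi = [11.2+6.7, -9.8+2.3, 21.5+8.3] = [17.900,-7.500,29.800]
diag = √(9.9²+5.5²+18.1²) = √455.87 = 21.351


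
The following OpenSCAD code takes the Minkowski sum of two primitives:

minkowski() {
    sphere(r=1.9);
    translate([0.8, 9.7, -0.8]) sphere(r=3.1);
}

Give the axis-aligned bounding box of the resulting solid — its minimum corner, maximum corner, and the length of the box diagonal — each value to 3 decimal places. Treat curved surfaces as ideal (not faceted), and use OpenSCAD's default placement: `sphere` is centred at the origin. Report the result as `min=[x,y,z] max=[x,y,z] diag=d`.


A = translate([0.8, 9.7, -0.8]) sphere(r=3.1) → bbox [-2.3,6.6,-3.9] .. [3.9,12.8,2.3]
B = sphere(r=1.9) → bbox [-1.9,-1.9,-1.9] .. [1.9,1.9,1.9]
lo = A.lo+B.lo = [-2.3-1.9, 6.6-1.9, -3.9-1.9] = [-4.200,4.700,-5.800]
hi = A.hi+B.hi = [3.9+1.9, 12.8+1.9, 2.3+1.9] = [5.800,14.700,4.200]
diag = √(10²+10²+10²) = √300 = 17.321

min=[-4.200,4.700,-5.800] max=[5.800,14.700,4.200] diag=17.321


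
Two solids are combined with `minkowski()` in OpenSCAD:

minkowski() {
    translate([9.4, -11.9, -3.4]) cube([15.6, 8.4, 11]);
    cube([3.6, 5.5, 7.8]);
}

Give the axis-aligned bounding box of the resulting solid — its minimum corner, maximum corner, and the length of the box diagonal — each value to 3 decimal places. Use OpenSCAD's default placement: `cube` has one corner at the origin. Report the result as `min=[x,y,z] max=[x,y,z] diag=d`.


min=[9.400,-11.900,-3.400] max=[28.600,2.000,15.400] diag=30.254

A = translate([9.4, -11.9, -3.4]) cube([15.6, 8.4, 11]) → bbox [9.4,-11.9,-3.4] .. [25,-3.5,7.6]
B = cube([3.6, 5.5, 7.8]) → bbox [0,0,0] .. [3.6,5.5,7.8]
lo = A.lo+B.lo = [9.4+0, -11.9+0, -3.4+0] = [9.400,-11.900,-3.400]
hi = A.hi+B.hi = [25+3.6, -3.5+5.5, 7.6+7.8] = [28.600,2.000,15.400]
diag = √(19.2²+13.9²+18.8²) = √915.29 = 30.254


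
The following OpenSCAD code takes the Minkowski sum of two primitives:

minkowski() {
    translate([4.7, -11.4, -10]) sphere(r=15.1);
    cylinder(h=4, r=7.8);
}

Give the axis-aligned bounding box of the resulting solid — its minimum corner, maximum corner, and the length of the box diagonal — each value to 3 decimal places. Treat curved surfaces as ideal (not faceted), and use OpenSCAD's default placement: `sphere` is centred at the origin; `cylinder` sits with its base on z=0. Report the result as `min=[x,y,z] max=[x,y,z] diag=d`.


min=[-18.200,-34.300,-25.100] max=[27.600,11.500,9.100] diag=73.246

A = translate([4.7, -11.4, -10]) sphere(r=15.1) → bbox [-10.4,-26.5,-25.1] .. [19.8,3.7,5.1]
B = cylinder(h=4, r=7.8) → bbox [-7.8,-7.8,0] .. [7.8,7.8,4]
lo = A.lo+B.lo = [-10.4-7.8, -26.5-7.8, -25.1+0] = [-18.200,-34.300,-25.100]
hi = A.hi+B.hi = [19.8+7.8, 3.7+7.8, 5.1+4] = [27.600,11.500,9.100]
diag = √(45.8²+45.8²+34.2²) = √5364.92 = 73.246


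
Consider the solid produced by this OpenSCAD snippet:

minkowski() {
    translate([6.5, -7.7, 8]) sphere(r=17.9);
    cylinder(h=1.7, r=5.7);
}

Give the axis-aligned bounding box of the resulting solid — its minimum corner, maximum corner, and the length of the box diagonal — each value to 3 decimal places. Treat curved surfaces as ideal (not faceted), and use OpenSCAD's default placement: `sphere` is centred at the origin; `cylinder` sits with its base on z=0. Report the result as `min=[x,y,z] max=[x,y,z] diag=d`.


A = translate([6.5, -7.7, 8]) sphere(r=17.9) → bbox [-11.4,-25.6,-9.9] .. [24.4,10.2,25.9]
B = cylinder(h=1.7, r=5.7) → bbox [-5.7,-5.7,0] .. [5.7,5.7,1.7]
lo = A.lo+B.lo = [-11.4-5.7, -25.6-5.7, -9.9+0] = [-17.100,-31.300,-9.900]
hi = A.hi+B.hi = [24.4+5.7, 10.2+5.7, 25.9+1.7] = [30.100,15.900,27.600]
diag = √(47.2²+47.2²+37.5²) = √5861.93 = 76.563

min=[-17.100,-31.300,-9.900] max=[30.100,15.900,27.600] diag=76.563


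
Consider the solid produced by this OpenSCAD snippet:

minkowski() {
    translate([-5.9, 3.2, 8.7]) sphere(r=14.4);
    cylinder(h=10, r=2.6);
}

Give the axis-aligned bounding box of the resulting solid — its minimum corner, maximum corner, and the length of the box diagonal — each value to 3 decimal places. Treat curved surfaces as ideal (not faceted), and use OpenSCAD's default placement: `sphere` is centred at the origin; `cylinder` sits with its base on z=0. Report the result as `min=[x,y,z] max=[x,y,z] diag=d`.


min=[-22.900,-13.800,-5.700] max=[11.100,20.200,33.100] diag=61.785

A = translate([-5.9, 3.2, 8.7]) sphere(r=14.4) → bbox [-20.3,-11.2,-5.7] .. [8.5,17.6,23.1]
B = cylinder(h=10, r=2.6) → bbox [-2.6,-2.6,0] .. [2.6,2.6,10]
lo = A.lo+B.lo = [-20.3-2.6, -11.2-2.6, -5.7+0] = [-22.900,-13.800,-5.700]
hi = A.hi+B.hi = [8.5+2.6, 17.6+2.6, 23.1+10] = [11.100,20.200,33.100]
diag = √(34²+34²+38.8²) = √3817.44 = 61.785


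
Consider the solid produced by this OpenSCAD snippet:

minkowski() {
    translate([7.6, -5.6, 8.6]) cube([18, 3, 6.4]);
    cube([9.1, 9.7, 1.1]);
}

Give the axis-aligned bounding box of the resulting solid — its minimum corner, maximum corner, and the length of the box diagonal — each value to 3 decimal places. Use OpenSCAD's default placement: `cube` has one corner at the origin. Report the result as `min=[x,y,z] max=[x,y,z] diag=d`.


A = translate([7.6, -5.6, 8.6]) cube([18, 3, 6.4]) → bbox [7.6,-5.6,8.6] .. [25.6,-2.6,15]
B = cube([9.1, 9.7, 1.1]) → bbox [0,0,0] .. [9.1,9.7,1.1]
lo = A.lo+B.lo = [7.6+0, -5.6+0, 8.6+0] = [7.600,-5.600,8.600]
hi = A.hi+B.hi = [25.6+9.1, -2.6+9.7, 15+1.1] = [34.700,7.100,16.100]
diag = √(27.1²+12.7²+7.5²) = √951.95 = 30.854

min=[7.600,-5.600,8.600] max=[34.700,7.100,16.100] diag=30.854


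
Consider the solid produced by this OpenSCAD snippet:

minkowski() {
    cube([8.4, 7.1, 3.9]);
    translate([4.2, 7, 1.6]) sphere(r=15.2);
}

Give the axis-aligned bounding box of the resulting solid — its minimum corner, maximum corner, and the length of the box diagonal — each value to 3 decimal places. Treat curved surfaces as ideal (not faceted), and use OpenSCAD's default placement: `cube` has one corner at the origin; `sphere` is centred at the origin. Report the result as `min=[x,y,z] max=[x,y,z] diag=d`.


A = translate([4.2, 7, 1.6]) sphere(r=15.2) → bbox [-11,-8.2,-13.6] .. [19.4,22.2,16.8]
B = cube([8.4, 7.1, 3.9]) → bbox [0,0,0] .. [8.4,7.1,3.9]
lo = A.lo+B.lo = [-11+0, -8.2+0, -13.6+0] = [-11.000,-8.200,-13.600]
hi = A.hi+B.hi = [19.4+8.4, 22.2+7.1, 16.8+3.9] = [27.800,29.300,20.700]
diag = √(38.8²+37.5²+34.3²) = √4088.18 = 63.939

min=[-11.000,-8.200,-13.600] max=[27.800,29.300,20.700] diag=63.939


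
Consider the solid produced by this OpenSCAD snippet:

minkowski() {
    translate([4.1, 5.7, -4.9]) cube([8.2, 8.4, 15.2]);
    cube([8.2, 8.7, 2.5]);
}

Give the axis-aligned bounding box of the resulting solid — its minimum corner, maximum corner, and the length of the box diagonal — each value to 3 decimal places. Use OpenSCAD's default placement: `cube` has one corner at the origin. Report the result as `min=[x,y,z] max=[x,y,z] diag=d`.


A = translate([4.1, 5.7, -4.9]) cube([8.2, 8.4, 15.2]) → bbox [4.1,5.7,-4.9] .. [12.3,14.1,10.3]
B = cube([8.2, 8.7, 2.5]) → bbox [0,0,0] .. [8.2,8.7,2.5]
lo = A.lo+B.lo = [4.1+0, 5.7+0, -4.9+0] = [4.100,5.700,-4.900]
hi = A.hi+B.hi = [12.3+8.2, 14.1+8.7, 10.3+2.5] = [20.500,22.800,12.800]
diag = √(16.4²+17.1²+17.7²) = √874.66 = 29.575

min=[4.100,5.700,-4.900] max=[20.500,22.800,12.800] diag=29.575


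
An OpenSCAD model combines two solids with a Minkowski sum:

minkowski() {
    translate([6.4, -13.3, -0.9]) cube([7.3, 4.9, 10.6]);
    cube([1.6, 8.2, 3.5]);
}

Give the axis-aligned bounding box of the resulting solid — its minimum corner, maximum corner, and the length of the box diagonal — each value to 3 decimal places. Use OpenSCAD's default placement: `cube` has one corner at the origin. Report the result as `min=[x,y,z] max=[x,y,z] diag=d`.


A = translate([6.4, -13.3, -0.9]) cube([7.3, 4.9, 10.6]) → bbox [6.4,-13.3,-0.9] .. [13.7,-8.4,9.7]
B = cube([1.6, 8.2, 3.5]) → bbox [0,0,0] .. [1.6,8.2,3.5]
lo = A.lo+B.lo = [6.4+0, -13.3+0, -0.9+0] = [6.400,-13.300,-0.900]
hi = A.hi+B.hi = [13.7+1.6, -8.4+8.2, 9.7+3.5] = [15.300,-0.200,13.200]
diag = √(8.9²+13.1²+14.1²) = √449.63 = 21.204

min=[6.400,-13.300,-0.900] max=[15.300,-0.200,13.200] diag=21.204


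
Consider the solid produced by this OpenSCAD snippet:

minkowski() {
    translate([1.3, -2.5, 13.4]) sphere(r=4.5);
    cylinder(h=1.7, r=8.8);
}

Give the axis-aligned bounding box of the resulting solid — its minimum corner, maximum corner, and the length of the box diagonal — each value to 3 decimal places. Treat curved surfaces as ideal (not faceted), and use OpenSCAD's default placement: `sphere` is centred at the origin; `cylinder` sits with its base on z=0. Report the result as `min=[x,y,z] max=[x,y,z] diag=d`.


min=[-12.000,-15.800,8.900] max=[14.600,10.800,19.600] diag=39.110

A = translate([1.3, -2.5, 13.4]) sphere(r=4.5) → bbox [-3.2,-7,8.9] .. [5.8,2,17.9]
B = cylinder(h=1.7, r=8.8) → bbox [-8.8,-8.8,0] .. [8.8,8.8,1.7]
lo = A.lo+B.lo = [-3.2-8.8, -7-8.8, 8.9+0] = [-12.000,-15.800,8.900]
hi = A.hi+B.hi = [5.8+8.8, 2+8.8, 17.9+1.7] = [14.600,10.800,19.600]
diag = √(26.6²+26.6²+10.7²) = √1529.61 = 39.110


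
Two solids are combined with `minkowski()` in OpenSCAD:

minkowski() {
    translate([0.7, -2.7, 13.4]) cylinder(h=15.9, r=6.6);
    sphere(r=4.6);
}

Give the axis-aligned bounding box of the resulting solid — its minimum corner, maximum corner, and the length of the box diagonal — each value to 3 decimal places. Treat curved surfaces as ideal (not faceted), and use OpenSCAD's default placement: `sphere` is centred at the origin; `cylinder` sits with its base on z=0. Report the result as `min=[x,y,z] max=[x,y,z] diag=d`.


min=[-10.500,-13.900,8.800] max=[11.900,8.500,33.900] diag=40.417

A = translate([0.7, -2.7, 13.4]) cylinder(h=15.9, r=6.6) → bbox [-5.9,-9.3,13.4] .. [7.3,3.9,29.3]
B = sphere(r=4.6) → bbox [-4.6,-4.6,-4.6] .. [4.6,4.6,4.6]
lo = A.lo+B.lo = [-5.9-4.6, -9.3-4.6, 13.4-4.6] = [-10.500,-13.900,8.800]
hi = A.hi+B.hi = [7.3+4.6, 3.9+4.6, 29.3+4.6] = [11.900,8.500,33.900]
diag = √(22.4²+22.4²+25.1²) = √1633.53 = 40.417


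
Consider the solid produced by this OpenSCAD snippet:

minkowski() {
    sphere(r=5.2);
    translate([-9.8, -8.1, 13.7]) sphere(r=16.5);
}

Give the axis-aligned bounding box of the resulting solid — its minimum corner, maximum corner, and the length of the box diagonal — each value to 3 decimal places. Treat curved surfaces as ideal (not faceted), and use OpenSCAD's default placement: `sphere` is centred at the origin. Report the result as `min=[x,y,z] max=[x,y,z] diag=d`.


A = translate([-9.8, -8.1, 13.7]) sphere(r=16.5) → bbox [-26.3,-24.6,-2.8] .. [6.7,8.4,30.2]
B = sphere(r=5.2) → bbox [-5.2,-5.2,-5.2] .. [5.2,5.2,5.2]
lo = A.lo+B.lo = [-26.3-5.2, -24.6-5.2, -2.8-5.2] = [-31.500,-29.800,-8.000]
hi = A.hi+B.hi = [6.7+5.2, 8.4+5.2, 30.2+5.2] = [11.900,13.600,35.400]
diag = √(43.4²+43.4²+43.4²) = √5650.68 = 75.171

min=[-31.500,-29.800,-8.000] max=[11.900,13.600,35.400] diag=75.171


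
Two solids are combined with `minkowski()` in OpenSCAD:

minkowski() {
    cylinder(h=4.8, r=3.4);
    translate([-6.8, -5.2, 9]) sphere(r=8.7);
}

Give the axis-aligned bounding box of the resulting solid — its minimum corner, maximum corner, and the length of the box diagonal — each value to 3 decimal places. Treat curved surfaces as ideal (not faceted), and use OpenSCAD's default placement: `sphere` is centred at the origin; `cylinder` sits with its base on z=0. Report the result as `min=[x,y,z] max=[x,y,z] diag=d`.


A = translate([-6.8, -5.2, 9]) sphere(r=8.7) → bbox [-15.5,-13.9,0.3] .. [1.9,3.5,17.7]
B = cylinder(h=4.8, r=3.4) → bbox [-3.4,-3.4,0] .. [3.4,3.4,4.8]
lo = A.lo+B.lo = [-15.5-3.4, -13.9-3.4, 0.3+0] = [-18.900,-17.300,0.300]
hi = A.hi+B.hi = [1.9+3.4, 3.5+3.4, 17.7+4.8] = [5.300,6.900,22.500]
diag = √(24.2²+24.2²+22.2²) = √1664.12 = 40.794

min=[-18.900,-17.300,0.300] max=[5.300,6.900,22.500] diag=40.794


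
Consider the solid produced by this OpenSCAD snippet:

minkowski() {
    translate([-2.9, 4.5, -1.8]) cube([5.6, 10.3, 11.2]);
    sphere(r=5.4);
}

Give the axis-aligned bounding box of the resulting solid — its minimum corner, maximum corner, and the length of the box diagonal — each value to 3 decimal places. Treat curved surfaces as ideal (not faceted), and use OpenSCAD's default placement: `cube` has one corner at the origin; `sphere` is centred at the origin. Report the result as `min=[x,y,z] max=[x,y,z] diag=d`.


A = translate([-2.9, 4.5, -1.8]) cube([5.6, 10.3, 11.2]) → bbox [-2.9,4.5,-1.8] .. [2.7,14.8,9.4]
B = sphere(r=5.4) → bbox [-5.4,-5.4,-5.4] .. [5.4,5.4,5.4]
lo = A.lo+B.lo = [-2.9-5.4, 4.5-5.4, -1.8-5.4] = [-8.300,-0.900,-7.200]
hi = A.hi+B.hi = [2.7+5.4, 14.8+5.4, 9.4+5.4] = [8.100,20.200,14.800]
diag = √(16.4²+21.1²+22²) = √1198.17 = 34.615

min=[-8.300,-0.900,-7.200] max=[8.100,20.200,14.800] diag=34.615


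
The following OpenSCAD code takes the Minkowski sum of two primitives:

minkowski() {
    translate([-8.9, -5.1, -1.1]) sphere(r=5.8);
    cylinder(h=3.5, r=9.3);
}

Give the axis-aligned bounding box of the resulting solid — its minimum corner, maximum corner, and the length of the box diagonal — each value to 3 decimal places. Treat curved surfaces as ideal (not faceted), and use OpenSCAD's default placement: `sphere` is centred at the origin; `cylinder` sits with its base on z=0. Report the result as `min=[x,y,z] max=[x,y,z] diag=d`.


min=[-24.000,-20.200,-6.900] max=[6.200,10.000,8.200] diag=45.300

A = translate([-8.9, -5.1, -1.1]) sphere(r=5.8) → bbox [-14.7,-10.9,-6.9] .. [-3.1,0.7,4.7]
B = cylinder(h=3.5, r=9.3) → bbox [-9.3,-9.3,0] .. [9.3,9.3,3.5]
lo = A.lo+B.lo = [-14.7-9.3, -10.9-9.3, -6.9+0] = [-24.000,-20.200,-6.900]
hi = A.hi+B.hi = [-3.1+9.3, 0.7+9.3, 4.7+3.5] = [6.200,10.000,8.200]
diag = √(30.2²+30.2²+15.1²) = √2052.09 = 45.300


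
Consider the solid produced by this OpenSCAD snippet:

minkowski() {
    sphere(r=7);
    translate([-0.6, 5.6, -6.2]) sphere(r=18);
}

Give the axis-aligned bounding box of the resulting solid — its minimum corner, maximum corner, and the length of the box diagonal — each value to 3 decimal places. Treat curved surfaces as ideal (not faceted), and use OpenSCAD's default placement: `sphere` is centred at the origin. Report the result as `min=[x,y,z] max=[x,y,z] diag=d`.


min=[-25.600,-19.400,-31.200] max=[24.400,30.600,18.800] diag=86.603

A = translate([-0.6, 5.6, -6.2]) sphere(r=18) → bbox [-18.6,-12.4,-24.2] .. [17.4,23.6,11.8]
B = sphere(r=7) → bbox [-7,-7,-7] .. [7,7,7]
lo = A.lo+B.lo = [-18.6-7, -12.4-7, -24.2-7] = [-25.600,-19.400,-31.200]
hi = A.hi+B.hi = [17.4+7, 23.6+7, 11.8+7] = [24.400,30.600,18.800]
diag = √(50²+50²+50²) = √7500 = 86.603


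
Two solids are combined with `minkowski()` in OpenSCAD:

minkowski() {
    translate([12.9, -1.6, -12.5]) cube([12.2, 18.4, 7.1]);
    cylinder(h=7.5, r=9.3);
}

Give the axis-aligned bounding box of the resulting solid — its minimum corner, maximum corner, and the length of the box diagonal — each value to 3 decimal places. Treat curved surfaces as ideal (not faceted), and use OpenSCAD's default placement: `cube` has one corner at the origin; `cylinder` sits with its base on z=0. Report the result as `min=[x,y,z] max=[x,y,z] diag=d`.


A = translate([12.9, -1.6, -12.5]) cube([12.2, 18.4, 7.1]) → bbox [12.9,-1.6,-12.5] .. [25.1,16.8,-5.4]
B = cylinder(h=7.5, r=9.3) → bbox [-9.3,-9.3,0] .. [9.3,9.3,7.5]
lo = A.lo+B.lo = [12.9-9.3, -1.6-9.3, -12.5+0] = [3.600,-10.900,-12.500]
hi = A.hi+B.hi = [25.1+9.3, 16.8+9.3, -5.4+7.5] = [34.400,26.100,2.100]
diag = √(30.8²+37²+14.6²) = √2530.8 = 50.307

min=[3.600,-10.900,-12.500] max=[34.400,26.100,2.100] diag=50.307
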